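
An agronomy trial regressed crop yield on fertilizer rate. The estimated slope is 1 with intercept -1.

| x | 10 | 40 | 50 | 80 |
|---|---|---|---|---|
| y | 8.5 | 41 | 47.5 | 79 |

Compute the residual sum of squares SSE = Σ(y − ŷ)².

x=10: ŷ = -1 + 10 = 9; e = 8.5 − 9 = -0.5
x=40: ŷ = -1 + 40 = 39; e = 41 − 39 = 2
x=50: ŷ = -1 + 50 = 49; e = 47.5 − 49 = -1.5
x=80: ŷ = -1 + 80 = 79; e = 79 − 79 = 0
SSE = 0.25 + 4 + 2.25 + 0 = 6.5

SSE = 6.5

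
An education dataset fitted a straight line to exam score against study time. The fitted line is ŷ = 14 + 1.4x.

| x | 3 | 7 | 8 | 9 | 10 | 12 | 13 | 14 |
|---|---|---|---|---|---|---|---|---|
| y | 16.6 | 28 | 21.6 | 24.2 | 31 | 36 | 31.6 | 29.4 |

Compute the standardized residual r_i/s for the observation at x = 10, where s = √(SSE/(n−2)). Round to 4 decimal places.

0.7622

x=3: ŷ = 14 + 1.4·3 = 18.2; r = 16.6 − 18.2 = -1.6
x=7: ŷ = 14 + 1.4·7 = 23.8; r = 28 − 23.8 = 4.2
x=8: ŷ = 14 + 1.4·8 = 25.2; r = 21.6 − 25.2 = -3.6
x=9: ŷ = 14 + 1.4·9 = 26.6; r = 24.2 − 26.6 = -2.4
x=10: ŷ = 14 + 1.4·10 = 28; r = 31 − 28 = 3
x=12: ŷ = 14 + 1.4·12 = 30.8; r = 36 − 30.8 = 5.2
x=13: ŷ = 14 + 1.4·13 = 32.2; r = 31.6 − 32.2 = -0.6
x=14: ŷ = 14 + 1.4·14 = 33.6; r = 29.4 − 33.6 = -4.2
SSE = 2.56 + 17.64 + 12.96 + 5.76 + 9 + 27.04 + 0.36 + 17.64 = 92.96
s = √(92.96/6) = 3.93616
r/s = 3 / 3.93616 = 0.7622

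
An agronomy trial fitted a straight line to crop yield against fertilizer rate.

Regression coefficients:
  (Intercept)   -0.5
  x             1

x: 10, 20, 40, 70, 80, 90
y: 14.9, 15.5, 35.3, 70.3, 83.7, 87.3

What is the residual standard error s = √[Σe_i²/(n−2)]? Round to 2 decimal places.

x=10: ŷ = -0.5 + 10 = 9.5; e = 14.9 − 9.5 = 5.4
x=20: ŷ = -0.5 + 20 = 19.5; e = 15.5 − 19.5 = -4
x=40: ŷ = -0.5 + 40 = 39.5; e = 35.3 − 39.5 = -4.2
x=70: ŷ = -0.5 + 70 = 69.5; e = 70.3 − 69.5 = 0.8
x=80: ŷ = -0.5 + 80 = 79.5; e = 83.7 − 79.5 = 4.2
x=90: ŷ = -0.5 + 90 = 89.5; e = 87.3 − 89.5 = -2.2
SSE = 29.16 + 16 + 17.64 + 0.64 + 17.64 + 4.84 = 85.92
s = √(85.92/4) = √21.48 ≈ 4.63

s = 4.63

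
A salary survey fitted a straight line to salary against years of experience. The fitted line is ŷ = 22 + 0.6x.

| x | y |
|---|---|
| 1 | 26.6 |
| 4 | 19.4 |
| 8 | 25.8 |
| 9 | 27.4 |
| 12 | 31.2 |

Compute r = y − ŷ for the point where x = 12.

ŷ = 22 + 0.6·12 = 29.2
r = 31.2 − 29.2 = 2

r = 2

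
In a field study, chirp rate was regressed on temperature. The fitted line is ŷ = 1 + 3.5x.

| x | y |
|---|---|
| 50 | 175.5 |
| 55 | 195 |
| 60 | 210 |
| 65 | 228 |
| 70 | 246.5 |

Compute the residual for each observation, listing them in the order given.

-0.5, 1.5, -1, -0.5, 0.5

x=50: ŷ = 1 + 3.5·50 = 176; e = 175.5 − 176 = -0.5
x=55: ŷ = 1 + 3.5·55 = 193.5; e = 195 − 193.5 = 1.5
x=60: ŷ = 1 + 3.5·60 = 211; e = 210 − 211 = -1
x=65: ŷ = 1 + 3.5·65 = 228.5; e = 228 − 228.5 = -0.5
x=70: ŷ = 1 + 3.5·70 = 246; e = 246.5 − 246 = 0.5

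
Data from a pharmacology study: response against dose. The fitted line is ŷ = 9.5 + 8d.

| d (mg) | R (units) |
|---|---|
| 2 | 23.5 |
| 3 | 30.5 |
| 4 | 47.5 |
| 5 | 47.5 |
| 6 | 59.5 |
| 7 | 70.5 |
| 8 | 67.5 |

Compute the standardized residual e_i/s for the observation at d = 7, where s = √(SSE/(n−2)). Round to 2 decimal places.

1.03

d=2: ŷ = 9.5 + 8·2 = 25.5; e = 23.5 − 25.5 = -2
d=3: ŷ = 9.5 + 8·3 = 33.5; e = 30.5 − 33.5 = -3
d=4: ŷ = 9.5 + 8·4 = 41.5; e = 47.5 − 41.5 = 6
d=5: ŷ = 9.5 + 8·5 = 49.5; e = 47.5 − 49.5 = -2
d=6: ŷ = 9.5 + 8·6 = 57.5; e = 59.5 − 57.5 = 2
d=7: ŷ = 9.5 + 8·7 = 65.5; e = 70.5 − 65.5 = 5
d=8: ŷ = 9.5 + 8·8 = 73.5; e = 67.5 − 73.5 = -6
SSE = 4 + 9 + 36 + 4 + 4 + 25 + 36 = 118
s = √(118/5) = 4.85798
e/s = 5 / 4.85798 = 1.03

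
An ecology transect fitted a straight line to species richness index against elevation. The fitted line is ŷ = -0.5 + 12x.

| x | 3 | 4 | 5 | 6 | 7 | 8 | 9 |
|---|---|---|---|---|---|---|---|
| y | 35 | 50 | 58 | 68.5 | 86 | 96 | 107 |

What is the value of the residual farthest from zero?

e = -3

x=3: ŷ = -0.5 + 12·3 = 35.5; e = 35 − 35.5 = -0.5
x=4: ŷ = -0.5 + 12·4 = 47.5; e = 50 − 47.5 = 2.5
x=5: ŷ = -0.5 + 12·5 = 59.5; e = 58 − 59.5 = -1.5
x=6: ŷ = -0.5 + 12·6 = 71.5; e = 68.5 − 71.5 = -3
x=7: ŷ = -0.5 + 12·7 = 83.5; e = 86 − 83.5 = 2.5
x=8: ŷ = -0.5 + 12·8 = 95.5; e = 96 − 95.5 = 0.5
x=9: ŷ = -0.5 + 12·9 = 107.5; e = 107 − 107.5 = -0.5
Largest |e| is 3 at x = 6, residual -3.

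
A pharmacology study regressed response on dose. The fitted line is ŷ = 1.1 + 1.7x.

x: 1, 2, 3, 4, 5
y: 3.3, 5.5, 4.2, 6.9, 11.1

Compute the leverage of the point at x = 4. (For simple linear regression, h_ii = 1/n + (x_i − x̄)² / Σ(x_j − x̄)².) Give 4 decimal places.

h = 0.3000

x̄ = (1 + 2 + 3 + 4 + 5)/5 = 3
Σ(x − x̄)² = 4 + 1 + 0 + 1 + 4 = 10
h = 1/5 + (1)²/10 = 0.2 + 0.1 = 0.3000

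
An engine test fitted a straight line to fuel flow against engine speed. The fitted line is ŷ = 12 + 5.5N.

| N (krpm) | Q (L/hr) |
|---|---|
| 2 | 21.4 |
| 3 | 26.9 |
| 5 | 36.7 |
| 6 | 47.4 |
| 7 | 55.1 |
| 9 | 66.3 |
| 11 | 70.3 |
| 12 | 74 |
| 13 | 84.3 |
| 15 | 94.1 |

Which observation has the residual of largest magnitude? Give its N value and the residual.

N = 9, r = 4.8

N=2: ŷ = 12 + 5.5·2 = 23; r = 21.4 − 23 = -1.6
N=3: ŷ = 12 + 5.5·3 = 28.5; r = 26.9 − 28.5 = -1.6
N=5: ŷ = 12 + 5.5·5 = 39.5; r = 36.7 − 39.5 = -2.8
N=6: ŷ = 12 + 5.5·6 = 45; r = 47.4 − 45 = 2.4
N=7: ŷ = 12 + 5.5·7 = 50.5; r = 55.1 − 50.5 = 4.6
N=9: ŷ = 12 + 5.5·9 = 61.5; r = 66.3 − 61.5 = 4.8
N=11: ŷ = 12 + 5.5·11 = 72.5; r = 70.3 − 72.5 = -2.2
N=12: ŷ = 12 + 5.5·12 = 78; r = 74 − 78 = -4
N=13: ŷ = 12 + 5.5·13 = 83.5; r = 84.3 − 83.5 = 0.8
N=15: ŷ = 12 + 5.5·15 = 94.5; r = 94.1 − 94.5 = -0.4
Largest |r| is 4.8 at N = 9, residual 4.8.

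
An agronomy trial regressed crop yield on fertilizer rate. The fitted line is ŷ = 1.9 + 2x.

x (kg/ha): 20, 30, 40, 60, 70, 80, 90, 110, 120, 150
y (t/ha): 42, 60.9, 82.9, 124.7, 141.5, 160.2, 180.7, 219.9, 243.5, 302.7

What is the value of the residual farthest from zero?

x=20: ŷ = 1.9 + 2·20 = 41.9; r = 42 − 41.9 = 0.1
x=30: ŷ = 1.9 + 2·30 = 61.9; r = 60.9 − 61.9 = -1
x=40: ŷ = 1.9 + 2·40 = 81.9; r = 82.9 − 81.9 = 1
x=60: ŷ = 1.9 + 2·60 = 121.9; r = 124.7 − 121.9 = 2.8
x=70: ŷ = 1.9 + 2·70 = 141.9; r = 141.5 − 141.9 = -0.4
x=80: ŷ = 1.9 + 2·80 = 161.9; r = 160.2 − 161.9 = -1.7
x=90: ŷ = 1.9 + 2·90 = 181.9; r = 180.7 − 181.9 = -1.2
x=110: ŷ = 1.9 + 2·110 = 221.9; r = 219.9 − 221.9 = -2
x=120: ŷ = 1.9 + 2·120 = 241.9; r = 243.5 − 241.9 = 1.6
x=150: ŷ = 1.9 + 2·150 = 301.9; r = 302.7 − 301.9 = 0.8
Largest |r| is 2.8 at x = 60, residual 2.8.

r = 2.8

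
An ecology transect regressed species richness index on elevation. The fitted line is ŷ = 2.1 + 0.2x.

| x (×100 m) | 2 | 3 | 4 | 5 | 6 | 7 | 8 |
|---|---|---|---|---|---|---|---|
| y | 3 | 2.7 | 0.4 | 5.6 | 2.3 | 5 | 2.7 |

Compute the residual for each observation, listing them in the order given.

0.5, 0, -2.5, 2.5, -1, 1.5, -1

x=2: ŷ = 2.1 + 0.2·2 = 2.5; r = 3 − 2.5 = 0.5
x=3: ŷ = 2.1 + 0.2·3 = 2.7; r = 2.7 − 2.7 = 0
x=4: ŷ = 2.1 + 0.2·4 = 2.9; r = 0.4 − 2.9 = -2.5
x=5: ŷ = 2.1 + 0.2·5 = 3.1; r = 5.6 − 3.1 = 2.5
x=6: ŷ = 2.1 + 0.2·6 = 3.3; r = 2.3 − 3.3 = -1
x=7: ŷ = 2.1 + 0.2·7 = 3.5; r = 5 − 3.5 = 1.5
x=8: ŷ = 2.1 + 0.2·8 = 3.7; r = 2.7 − 3.7 = -1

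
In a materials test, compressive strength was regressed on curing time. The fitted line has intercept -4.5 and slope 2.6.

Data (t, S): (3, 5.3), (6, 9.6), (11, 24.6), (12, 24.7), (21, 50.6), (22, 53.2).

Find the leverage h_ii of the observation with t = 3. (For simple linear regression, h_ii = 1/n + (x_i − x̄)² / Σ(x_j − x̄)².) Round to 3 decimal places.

h = 0.470

t̄ = (3 + 6 + 11 + 12 + 21 + 22)/6 = 12.5
Σ(t − t̄)² = 90.25 + 42.25 + 2.25 + 0.25 + 72.25 + 90.25 = 297.5
h = 1/6 + (-9.5)²/297.5 = 0.166667 + 0.303361 = 0.470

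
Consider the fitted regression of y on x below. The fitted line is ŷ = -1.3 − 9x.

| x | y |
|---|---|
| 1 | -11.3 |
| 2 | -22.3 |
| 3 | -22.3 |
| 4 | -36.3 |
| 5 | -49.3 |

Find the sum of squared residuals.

SSE = 56

x=1: ŷ = -1.3 − 9·1 = -10.3; e = -11.3 − (-10.3) = -1
x=2: ŷ = -1.3 − 9·2 = -19.3; e = -22.3 − (-19.3) = -3
x=3: ŷ = -1.3 − 9·3 = -28.3; e = -22.3 − (-28.3) = 6
x=4: ŷ = -1.3 − 9·4 = -37.3; e = -36.3 − (-37.3) = 1
x=5: ŷ = -1.3 − 9·5 = -46.3; e = -49.3 − (-46.3) = -3
SSE = 1 + 9 + 36 + 1 + 9 = 56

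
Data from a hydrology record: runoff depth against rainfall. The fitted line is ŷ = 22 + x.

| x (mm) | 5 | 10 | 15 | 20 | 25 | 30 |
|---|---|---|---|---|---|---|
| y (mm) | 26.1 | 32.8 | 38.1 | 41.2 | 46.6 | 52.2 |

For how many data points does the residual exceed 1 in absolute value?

1

x=5: ŷ = 22 + 5 = 27; e = 26.1 − 27 = -0.9
x=10: ŷ = 22 + 10 = 32; e = 32.8 − 32 = 0.8
x=15: ŷ = 22 + 15 = 37; e = 38.1 − 37 = 1.1
x=20: ŷ = 22 + 20 = 42; e = 41.2 − 42 = -0.8
x=25: ŷ = 22 + 25 = 47; e = 46.6 − 47 = -0.4
x=30: ŷ = 22 + 30 = 52; e = 52.2 − 52 = 0.2
|e| > 1: x=15 (|e|=1.1) → 1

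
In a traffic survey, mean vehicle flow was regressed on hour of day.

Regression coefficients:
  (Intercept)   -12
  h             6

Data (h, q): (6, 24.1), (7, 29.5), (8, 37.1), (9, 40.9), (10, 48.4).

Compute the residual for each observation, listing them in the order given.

0.1, -0.5, 1.1, -1.1, 0.4

h=6: q̂ = -12 + 6·6 = 24; r = 24.1 − 24 = 0.1
h=7: q̂ = -12 + 6·7 = 30; r = 29.5 − 30 = -0.5
h=8: q̂ = -12 + 6·8 = 36; r = 37.1 − 36 = 1.1
h=9: q̂ = -12 + 6·9 = 42; r = 40.9 − 42 = -1.1
h=10: q̂ = -12 + 6·10 = 48; r = 48.4 − 48 = 0.4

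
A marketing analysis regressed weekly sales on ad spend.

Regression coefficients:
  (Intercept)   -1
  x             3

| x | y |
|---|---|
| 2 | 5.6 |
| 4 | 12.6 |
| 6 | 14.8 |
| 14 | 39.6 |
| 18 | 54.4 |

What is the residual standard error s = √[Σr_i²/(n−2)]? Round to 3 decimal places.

s = 1.973

x=2: ŷ = -1 + 3·2 = 5; r = 5.6 − 5 = 0.6
x=4: ŷ = -1 + 3·4 = 11; r = 12.6 − 11 = 1.6
x=6: ŷ = -1 + 3·6 = 17; r = 14.8 − 17 = -2.2
x=14: ŷ = -1 + 3·14 = 41; r = 39.6 − 41 = -1.4
x=18: ŷ = -1 + 3·18 = 53; r = 54.4 − 53 = 1.4
SSE = 0.36 + 2.56 + 4.84 + 1.96 + 1.96 = 11.68
s = √(11.68/3) = √3.89333 ≈ 1.973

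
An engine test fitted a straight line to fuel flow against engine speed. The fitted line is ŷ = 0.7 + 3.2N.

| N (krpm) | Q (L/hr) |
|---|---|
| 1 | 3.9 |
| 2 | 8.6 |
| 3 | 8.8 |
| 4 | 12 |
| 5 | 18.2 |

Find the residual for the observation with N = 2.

e = 1.5

ŷ = 0.7 + 3.2·2 = 7.1
e = 8.6 − 7.1 = 1.5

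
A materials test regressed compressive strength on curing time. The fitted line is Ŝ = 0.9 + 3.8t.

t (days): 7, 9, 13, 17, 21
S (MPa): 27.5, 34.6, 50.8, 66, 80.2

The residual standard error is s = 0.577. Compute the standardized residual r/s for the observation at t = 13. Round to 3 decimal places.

0.867

Ŝ = 0.9 + 3.8·13 = 50.3
r = 50.8 − 50.3 = 0.5
r/s = 0.5 / 0.577 = 0.867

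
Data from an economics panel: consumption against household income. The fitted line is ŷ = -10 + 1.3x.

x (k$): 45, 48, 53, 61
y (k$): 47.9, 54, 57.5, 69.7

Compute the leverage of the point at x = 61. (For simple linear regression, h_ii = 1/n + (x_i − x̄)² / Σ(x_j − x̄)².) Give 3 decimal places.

h = 0.833

x̄ = (45 + 48 + 53 + 61)/4 = 51.75
Σ(x − x̄)² = 45.5625 + 14.0625 + 1.5625 + 85.5625 = 146.75
h = 1/4 + (9.25)²/146.75 = 0.25 + 0.583049 = 0.833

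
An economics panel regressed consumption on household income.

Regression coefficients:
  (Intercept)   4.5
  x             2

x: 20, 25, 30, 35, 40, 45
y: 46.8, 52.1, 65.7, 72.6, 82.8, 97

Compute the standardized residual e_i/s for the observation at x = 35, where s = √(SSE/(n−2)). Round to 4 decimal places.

x=20: ŷ = 4.5 + 2·20 = 44.5; e = 46.8 − 44.5 = 2.3
x=25: ŷ = 4.5 + 2·25 = 54.5; e = 52.1 − 54.5 = -2.4
x=30: ŷ = 4.5 + 2·30 = 64.5; e = 65.7 − 64.5 = 1.2
x=35: ŷ = 4.5 + 2·35 = 74.5; e = 72.6 − 74.5 = -1.9
x=40: ŷ = 4.5 + 2·40 = 84.5; e = 82.8 − 84.5 = -1.7
x=45: ŷ = 4.5 + 2·45 = 94.5; e = 97 − 94.5 = 2.5
SSE = 5.29 + 5.76 + 1.44 + 3.61 + 2.89 + 6.25 = 25.24
s = √(25.24/4) = 2.51197
e/s = -1.9 / 2.51197 = -0.7564

-0.7564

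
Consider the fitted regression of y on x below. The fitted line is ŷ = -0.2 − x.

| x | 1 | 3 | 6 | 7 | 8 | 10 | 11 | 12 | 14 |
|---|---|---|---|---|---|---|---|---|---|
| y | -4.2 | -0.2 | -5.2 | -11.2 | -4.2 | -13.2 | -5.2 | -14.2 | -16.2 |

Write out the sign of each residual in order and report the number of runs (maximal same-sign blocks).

7 runs

x=1: ŷ = -0.2 − 1 = -1.2; e = -4.2 − (-1.2) = -3
x=3: ŷ = -0.2 − 3 = -3.2; e = -0.2 − (-3.2) = 3
x=6: ŷ = -0.2 − 6 = -6.2; e = -5.2 − (-6.2) = 1
x=7: ŷ = -0.2 − 7 = -7.2; e = -11.2 − (-7.2) = -4
x=8: ŷ = -0.2 − 8 = -8.2; e = -4.2 − (-8.2) = 4
x=10: ŷ = -0.2 − 10 = -10.2; e = -13.2 − (-10.2) = -3
x=11: ŷ = -0.2 − 11 = -11.2; e = -5.2 − (-11.2) = 6
x=12: ŷ = -0.2 − 12 = -12.2; e = -14.2 − (-12.2) = -2
x=14: ŷ = -0.2 − 14 = -14.2; e = -16.2 − (-14.2) = -2
Signs: − + + − + − + − −
Runs: −×1, +×2, −×1, +×1, −×1, +×1, −×2 → 7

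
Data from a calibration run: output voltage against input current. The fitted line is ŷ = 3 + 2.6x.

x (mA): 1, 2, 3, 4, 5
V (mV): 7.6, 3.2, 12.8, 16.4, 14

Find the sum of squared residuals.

x=1: ŷ = 3 + 2.6·1 = 5.6; r = 7.6 − 5.6 = 2
x=2: ŷ = 3 + 2.6·2 = 8.2; r = 3.2 − 8.2 = -5
x=3: ŷ = 3 + 2.6·3 = 10.8; r = 12.8 − 10.8 = 2
x=4: ŷ = 3 + 2.6·4 = 13.4; r = 16.4 − 13.4 = 3
x=5: ŷ = 3 + 2.6·5 = 16; r = 14 − 16 = -2
SSE = 4 + 25 + 4 + 9 + 4 = 46

SSE = 46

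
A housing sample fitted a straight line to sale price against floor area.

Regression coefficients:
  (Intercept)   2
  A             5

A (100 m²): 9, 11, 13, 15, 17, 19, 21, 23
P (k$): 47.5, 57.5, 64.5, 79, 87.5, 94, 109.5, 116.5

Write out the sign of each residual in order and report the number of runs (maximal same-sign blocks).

A=9: P̂ = 2 + 5·9 = 47; e = 47.5 − 47 = 0.5
A=11: P̂ = 2 + 5·11 = 57; e = 57.5 − 57 = 0.5
A=13: P̂ = 2 + 5·13 = 67; e = 64.5 − 67 = -2.5
A=15: P̂ = 2 + 5·15 = 77; e = 79 − 77 = 2
A=17: P̂ = 2 + 5·17 = 87; e = 87.5 − 87 = 0.5
A=19: P̂ = 2 + 5·19 = 97; e = 94 − 97 = -3
A=21: P̂ = 2 + 5·21 = 107; e = 109.5 − 107 = 2.5
A=23: P̂ = 2 + 5·23 = 117; e = 116.5 − 117 = -0.5
Signs: + + − + + − + −
Runs: +×2, −×1, +×2, −×1, +×1, −×1 → 6

6 runs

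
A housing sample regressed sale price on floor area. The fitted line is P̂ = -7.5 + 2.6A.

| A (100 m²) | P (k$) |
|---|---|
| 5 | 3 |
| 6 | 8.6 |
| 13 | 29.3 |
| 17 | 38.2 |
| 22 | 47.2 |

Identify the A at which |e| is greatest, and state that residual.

A = 13, e = 3

A=5: P̂ = -7.5 + 2.6·5 = 5.5; e = 3 − 5.5 = -2.5
A=6: P̂ = -7.5 + 2.6·6 = 8.1; e = 8.6 − 8.1 = 0.5
A=13: P̂ = -7.5 + 2.6·13 = 26.3; e = 29.3 − 26.3 = 3
A=17: P̂ = -7.5 + 2.6·17 = 36.7; e = 38.2 − 36.7 = 1.5
A=22: P̂ = -7.5 + 2.6·22 = 49.7; e = 47.2 − 49.7 = -2.5
Largest |e| is 3 at A = 13, residual 3.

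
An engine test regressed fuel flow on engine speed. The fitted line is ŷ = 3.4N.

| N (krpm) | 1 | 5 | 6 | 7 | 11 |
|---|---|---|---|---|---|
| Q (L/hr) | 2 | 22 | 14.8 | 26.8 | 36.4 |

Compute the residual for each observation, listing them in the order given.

N=1: ŷ = 3.4·1 = 3.4; e = 2 − 3.4 = -1.4
N=5: ŷ = 3.4·5 = 17; e = 22 − 17 = 5
N=6: ŷ = 3.4·6 = 20.4; e = 14.8 − 20.4 = -5.6
N=7: ŷ = 3.4·7 = 23.8; e = 26.8 − 23.8 = 3
N=11: ŷ = 3.4·11 = 37.4; e = 36.4 − 37.4 = -1

-1.4, 5, -5.6, 3, -1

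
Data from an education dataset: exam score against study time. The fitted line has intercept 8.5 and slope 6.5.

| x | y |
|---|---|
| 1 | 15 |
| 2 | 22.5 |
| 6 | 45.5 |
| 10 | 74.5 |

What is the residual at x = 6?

e = -2

ŷ = 8.5 + 6.5·6 = 47.5
e = 45.5 − 47.5 = -2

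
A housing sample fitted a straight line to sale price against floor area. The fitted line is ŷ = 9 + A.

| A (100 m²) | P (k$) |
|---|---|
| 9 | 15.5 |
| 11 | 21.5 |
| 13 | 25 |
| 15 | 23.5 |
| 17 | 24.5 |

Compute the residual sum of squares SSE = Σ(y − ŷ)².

SSE = 20

A=9: ŷ = 9 + 9 = 18; e = 15.5 − 18 = -2.5
A=11: ŷ = 9 + 11 = 20; e = 21.5 − 20 = 1.5
A=13: ŷ = 9 + 13 = 22; e = 25 − 22 = 3
A=15: ŷ = 9 + 15 = 24; e = 23.5 − 24 = -0.5
A=17: ŷ = 9 + 17 = 26; e = 24.5 − 26 = -1.5
SSE = 6.25 + 2.25 + 9 + 0.25 + 2.25 = 20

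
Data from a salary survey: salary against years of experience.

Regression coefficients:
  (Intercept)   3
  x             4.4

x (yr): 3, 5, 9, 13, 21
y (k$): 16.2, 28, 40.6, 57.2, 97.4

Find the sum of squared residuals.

SSE = 26

x=3: ŷ = 3 + 4.4·3 = 16.2; r = 16.2 − 16.2 = 0
x=5: ŷ = 3 + 4.4·5 = 25; r = 28 − 25 = 3
x=9: ŷ = 3 + 4.4·9 = 42.6; r = 40.6 − 42.6 = -2
x=13: ŷ = 3 + 4.4·13 = 60.2; r = 57.2 − 60.2 = -3
x=21: ŷ = 3 + 4.4·21 = 95.4; r = 97.4 − 95.4 = 2
SSE = 0 + 9 + 4 + 9 + 4 = 26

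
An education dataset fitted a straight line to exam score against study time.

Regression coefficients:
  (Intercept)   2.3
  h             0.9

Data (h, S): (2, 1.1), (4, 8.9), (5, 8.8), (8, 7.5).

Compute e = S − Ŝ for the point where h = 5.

Ŝ = 2.3 + 0.9·5 = 6.8
e = 8.8 − 6.8 = 2

e = 2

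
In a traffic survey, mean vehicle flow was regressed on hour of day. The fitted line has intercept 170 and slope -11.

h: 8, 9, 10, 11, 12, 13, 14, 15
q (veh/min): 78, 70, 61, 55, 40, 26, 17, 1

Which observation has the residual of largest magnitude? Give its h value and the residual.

h=8: q̂ = 170 − 11·8 = 82; e = 78 − 82 = -4
h=9: q̂ = 170 − 11·9 = 71; e = 70 − 71 = -1
h=10: q̂ = 170 − 11·10 = 60; e = 61 − 60 = 1
h=11: q̂ = 170 − 11·11 = 49; e = 55 − 49 = 6
h=12: q̂ = 170 − 11·12 = 38; e = 40 − 38 = 2
h=13: q̂ = 170 − 11·13 = 27; e = 26 − 27 = -1
h=14: q̂ = 170 − 11·14 = 16; e = 17 − 16 = 1
h=15: q̂ = 170 − 11·15 = 5; e = 1 − 5 = -4
Largest |e| is 6 at h = 11, residual 6.

h = 11, e = 6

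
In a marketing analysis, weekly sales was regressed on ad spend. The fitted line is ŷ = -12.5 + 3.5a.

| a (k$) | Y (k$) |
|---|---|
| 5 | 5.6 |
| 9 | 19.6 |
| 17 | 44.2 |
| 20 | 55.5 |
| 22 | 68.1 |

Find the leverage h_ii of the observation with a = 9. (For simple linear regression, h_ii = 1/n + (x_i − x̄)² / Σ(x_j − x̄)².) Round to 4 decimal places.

h = 0.3471

ā = (5 + 9 + 17 + 20 + 22)/5 = 14.6
Σ(a − ā)² = 92.16 + 31.36 + 5.76 + 29.16 + 54.76 = 213.2
h = 1/5 + (-5.6)²/213.2 = 0.2 + 0.147092 = 0.3471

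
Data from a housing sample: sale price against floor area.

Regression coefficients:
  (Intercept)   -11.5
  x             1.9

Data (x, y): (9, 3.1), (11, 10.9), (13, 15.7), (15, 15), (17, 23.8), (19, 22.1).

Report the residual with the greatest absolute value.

r = 3

x=9: ŷ = -11.5 + 1.9·9 = 5.6; r = 3.1 − 5.6 = -2.5
x=11: ŷ = -11.5 + 1.9·11 = 9.4; r = 10.9 − 9.4 = 1.5
x=13: ŷ = -11.5 + 1.9·13 = 13.2; r = 15.7 − 13.2 = 2.5
x=15: ŷ = -11.5 + 1.9·15 = 17; r = 15 − 17 = -2
x=17: ŷ = -11.5 + 1.9·17 = 20.8; r = 23.8 − 20.8 = 3
x=19: ŷ = -11.5 + 1.9·19 = 24.6; r = 22.1 − 24.6 = -2.5
Largest |r| is 3 at x = 17, residual 3.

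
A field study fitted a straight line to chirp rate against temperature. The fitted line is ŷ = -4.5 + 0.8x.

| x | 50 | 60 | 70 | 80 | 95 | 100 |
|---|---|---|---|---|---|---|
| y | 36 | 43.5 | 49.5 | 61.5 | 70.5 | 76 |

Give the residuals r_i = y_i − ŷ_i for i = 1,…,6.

x=50: ŷ = -4.5 + 0.8·50 = 35.5; r = 36 − 35.5 = 0.5
x=60: ŷ = -4.5 + 0.8·60 = 43.5; r = 43.5 − 43.5 = 0
x=70: ŷ = -4.5 + 0.8·70 = 51.5; r = 49.5 − 51.5 = -2
x=80: ŷ = -4.5 + 0.8·80 = 59.5; r = 61.5 − 59.5 = 2
x=95: ŷ = -4.5 + 0.8·95 = 71.5; r = 70.5 − 71.5 = -1
x=100: ŷ = -4.5 + 0.8·100 = 75.5; r = 76 − 75.5 = 0.5

0.5, 0, -2, 2, -1, 0.5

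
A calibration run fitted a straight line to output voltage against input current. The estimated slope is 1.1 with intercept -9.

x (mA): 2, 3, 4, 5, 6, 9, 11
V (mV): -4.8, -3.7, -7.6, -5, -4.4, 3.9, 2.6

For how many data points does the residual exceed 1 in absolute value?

x=2: ŷ = -9 + 1.1·2 = -6.8; e = -4.8 − (-6.8) = 2
x=3: ŷ = -9 + 1.1·3 = -5.7; e = -3.7 − (-5.7) = 2
x=4: ŷ = -9 + 1.1·4 = -4.6; e = -7.6 − (-4.6) = -3
x=5: ŷ = -9 + 1.1·5 = -3.5; e = -5 − (-3.5) = -1.5
x=6: ŷ = -9 + 1.1·6 = -2.4; e = -4.4 − (-2.4) = -2
x=9: ŷ = -9 + 1.1·9 = 0.9; e = 3.9 − 0.9 = 3
x=11: ŷ = -9 + 1.1·11 = 3.1; e = 2.6 − 3.1 = -0.5
|e| > 1: x=2 (|e|=2), x=3 (|e|=2), x=4 (|e|=3), x=5 (|e|=1.5), x=6 (|e|=2), x=9 (|e|=3) → 6

6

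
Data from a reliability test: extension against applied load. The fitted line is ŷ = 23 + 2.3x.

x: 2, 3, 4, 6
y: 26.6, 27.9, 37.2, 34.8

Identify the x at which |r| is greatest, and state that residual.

x = 4, r = 5

x=2: ŷ = 23 + 2.3·2 = 27.6; r = 26.6 − 27.6 = -1
x=3: ŷ = 23 + 2.3·3 = 29.9; r = 27.9 − 29.9 = -2
x=4: ŷ = 23 + 2.3·4 = 32.2; r = 37.2 − 32.2 = 5
x=6: ŷ = 23 + 2.3·6 = 36.8; r = 34.8 − 36.8 = -2
Largest |r| is 5 at x = 4, residual 5.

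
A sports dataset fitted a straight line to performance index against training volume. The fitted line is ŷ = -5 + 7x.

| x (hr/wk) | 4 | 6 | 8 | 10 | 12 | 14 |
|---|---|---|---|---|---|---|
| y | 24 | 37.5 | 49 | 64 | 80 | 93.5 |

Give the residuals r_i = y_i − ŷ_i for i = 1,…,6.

1, 0.5, -2, -1, 1, 0.5

x=4: ŷ = -5 + 7·4 = 23; r = 24 − 23 = 1
x=6: ŷ = -5 + 7·6 = 37; r = 37.5 − 37 = 0.5
x=8: ŷ = -5 + 7·8 = 51; r = 49 − 51 = -2
x=10: ŷ = -5 + 7·10 = 65; r = 64 − 65 = -1
x=12: ŷ = -5 + 7·12 = 79; r = 80 − 79 = 1
x=14: ŷ = -5 + 7·14 = 93; r = 93.5 − 93 = 0.5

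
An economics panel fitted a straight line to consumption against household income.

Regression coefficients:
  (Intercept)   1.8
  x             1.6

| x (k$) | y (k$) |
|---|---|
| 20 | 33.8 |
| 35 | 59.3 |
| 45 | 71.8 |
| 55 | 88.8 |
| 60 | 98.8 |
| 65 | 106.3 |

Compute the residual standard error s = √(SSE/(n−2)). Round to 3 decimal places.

s = 1.458

x=20: ŷ = 1.8 + 1.6·20 = 33.8; r = 33.8 − 33.8 = 0
x=35: ŷ = 1.8 + 1.6·35 = 57.8; r = 59.3 − 57.8 = 1.5
x=45: ŷ = 1.8 + 1.6·45 = 73.8; r = 71.8 − 73.8 = -2
x=55: ŷ = 1.8 + 1.6·55 = 89.8; r = 88.8 − 89.8 = -1
x=60: ŷ = 1.8 + 1.6·60 = 97.8; r = 98.8 − 97.8 = 1
x=65: ŷ = 1.8 + 1.6·65 = 105.8; r = 106.3 − 105.8 = 0.5
SSE = 0 + 2.25 + 4 + 1 + 1 + 0.25 = 8.5
s = √(8.5/4) = √2.125 ≈ 1.458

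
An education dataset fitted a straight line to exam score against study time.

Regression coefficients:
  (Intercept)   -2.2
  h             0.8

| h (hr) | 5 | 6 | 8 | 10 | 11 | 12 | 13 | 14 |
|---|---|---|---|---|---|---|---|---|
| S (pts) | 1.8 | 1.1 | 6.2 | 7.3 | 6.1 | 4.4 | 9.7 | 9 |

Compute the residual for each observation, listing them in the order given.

0, -1.5, 2, 1.5, -0.5, -3, 1.5, 0

h=5: Ŝ = -2.2 + 0.8·5 = 1.8; e = 1.8 − 1.8 = 0
h=6: Ŝ = -2.2 + 0.8·6 = 2.6; e = 1.1 − 2.6 = -1.5
h=8: Ŝ = -2.2 + 0.8·8 = 4.2; e = 6.2 − 4.2 = 2
h=10: Ŝ = -2.2 + 0.8·10 = 5.8; e = 7.3 − 5.8 = 1.5
h=11: Ŝ = -2.2 + 0.8·11 = 6.6; e = 6.1 − 6.6 = -0.5
h=12: Ŝ = -2.2 + 0.8·12 = 7.4; e = 4.4 − 7.4 = -3
h=13: Ŝ = -2.2 + 0.8·13 = 8.2; e = 9.7 − 8.2 = 1.5
h=14: Ŝ = -2.2 + 0.8·14 = 9; e = 9 − 9 = 0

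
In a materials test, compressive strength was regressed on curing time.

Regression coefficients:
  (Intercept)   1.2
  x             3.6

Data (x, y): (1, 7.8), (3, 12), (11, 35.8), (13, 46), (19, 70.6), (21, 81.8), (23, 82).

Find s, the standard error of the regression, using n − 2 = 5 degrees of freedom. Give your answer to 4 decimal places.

x=1: ŷ = 1.2 + 3.6·1 = 4.8; e = 7.8 − 4.8 = 3
x=3: ŷ = 1.2 + 3.6·3 = 12; e = 12 − 12 = 0
x=11: ŷ = 1.2 + 3.6·11 = 40.8; e = 35.8 − 40.8 = -5
x=13: ŷ = 1.2 + 3.6·13 = 48; e = 46 − 48 = -2
x=19: ŷ = 1.2 + 3.6·19 = 69.6; e = 70.6 − 69.6 = 1
x=21: ŷ = 1.2 + 3.6·21 = 76.8; e = 81.8 − 76.8 = 5
x=23: ŷ = 1.2 + 3.6·23 = 84; e = 82 − 84 = -2
SSE = 9 + 0 + 25 + 4 + 1 + 25 + 4 = 68
s = √(68/5) = √13.6 ≈ 3.6878

s = 3.6878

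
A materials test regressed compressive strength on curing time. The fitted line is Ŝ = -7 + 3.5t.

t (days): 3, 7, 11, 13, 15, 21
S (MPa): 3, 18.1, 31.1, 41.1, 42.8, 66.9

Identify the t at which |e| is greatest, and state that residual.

t=3: Ŝ = -7 + 3.5·3 = 3.5; e = 3 − 3.5 = -0.5
t=7: Ŝ = -7 + 3.5·7 = 17.5; e = 18.1 − 17.5 = 0.6
t=11: Ŝ = -7 + 3.5·11 = 31.5; e = 31.1 − 31.5 = -0.4
t=13: Ŝ = -7 + 3.5·13 = 38.5; e = 41.1 − 38.5 = 2.6
t=15: Ŝ = -7 + 3.5·15 = 45.5; e = 42.8 − 45.5 = -2.7
t=21: Ŝ = -7 + 3.5·21 = 66.5; e = 66.9 − 66.5 = 0.4
Largest |e| is 2.7 at t = 15, residual -2.7.

t = 15, e = -2.7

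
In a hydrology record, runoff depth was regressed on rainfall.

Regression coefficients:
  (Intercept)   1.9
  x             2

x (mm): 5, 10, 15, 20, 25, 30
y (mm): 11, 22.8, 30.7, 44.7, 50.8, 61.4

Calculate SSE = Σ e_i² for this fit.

x=5: ŷ = 1.9 + 2·5 = 11.9; e = 11 − 11.9 = -0.9
x=10: ŷ = 1.9 + 2·10 = 21.9; e = 22.8 − 21.9 = 0.9
x=15: ŷ = 1.9 + 2·15 = 31.9; e = 30.7 − 31.9 = -1.2
x=20: ŷ = 1.9 + 2·20 = 41.9; e = 44.7 − 41.9 = 2.8
x=25: ŷ = 1.9 + 2·25 = 51.9; e = 50.8 − 51.9 = -1.1
x=30: ŷ = 1.9 + 2·30 = 61.9; e = 61.4 − 61.9 = -0.5
SSE = 0.81 + 0.81 + 1.44 + 7.84 + 1.21 + 0.25 = 12.36

SSE = 12.36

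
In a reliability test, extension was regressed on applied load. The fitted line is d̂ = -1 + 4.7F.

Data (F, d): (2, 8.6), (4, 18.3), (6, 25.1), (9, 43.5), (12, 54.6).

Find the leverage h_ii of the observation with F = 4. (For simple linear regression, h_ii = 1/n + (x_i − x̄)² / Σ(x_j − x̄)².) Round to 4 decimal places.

h = 0.3070

F̄ = (2 + 4 + 6 + 9 + 12)/5 = 6.6
Σ(F − F̄)² = 21.16 + 6.76 + 0.36 + 5.76 + 29.16 = 63.2
h = 1/5 + (-2.6)²/63.2 = 0.2 + 0.106962 = 0.3070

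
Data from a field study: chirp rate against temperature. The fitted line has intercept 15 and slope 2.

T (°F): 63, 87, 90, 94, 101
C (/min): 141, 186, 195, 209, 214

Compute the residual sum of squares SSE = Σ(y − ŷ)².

SSE = 54

T=63: Ĉ = 15 + 2·63 = 141; e = 141 − 141 = 0
T=87: Ĉ = 15 + 2·87 = 189; e = 186 − 189 = -3
T=90: Ĉ = 15 + 2·90 = 195; e = 195 − 195 = 0
T=94: Ĉ = 15 + 2·94 = 203; e = 209 − 203 = 6
T=101: Ĉ = 15 + 2·101 = 217; e = 214 − 217 = -3
SSE = 0 + 9 + 0 + 36 + 9 = 54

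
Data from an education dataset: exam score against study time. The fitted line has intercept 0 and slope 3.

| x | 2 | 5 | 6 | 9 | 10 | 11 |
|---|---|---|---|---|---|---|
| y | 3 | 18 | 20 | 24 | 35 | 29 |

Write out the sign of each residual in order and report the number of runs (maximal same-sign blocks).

x=2: ŷ = 3·2 = 6; r = 3 − 6 = -3
x=5: ŷ = 3·5 = 15; r = 18 − 15 = 3
x=6: ŷ = 3·6 = 18; r = 20 − 18 = 2
x=9: ŷ = 3·9 = 27; r = 24 − 27 = -3
x=10: ŷ = 3·10 = 30; r = 35 − 30 = 5
x=11: ŷ = 3·11 = 33; r = 29 − 33 = -4
Signs: − + + − + −
Runs: −×1, +×2, −×1, +×1, −×1 → 5

5 runs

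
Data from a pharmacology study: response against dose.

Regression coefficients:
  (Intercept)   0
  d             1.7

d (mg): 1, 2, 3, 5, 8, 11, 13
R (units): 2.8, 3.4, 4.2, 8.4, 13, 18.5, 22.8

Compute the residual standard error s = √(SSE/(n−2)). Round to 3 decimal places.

s = 0.764

d=1: R̂ = 1.7·1 = 1.7; e = 2.8 − 1.7 = 1.1
d=2: R̂ = 1.7·2 = 3.4; e = 3.4 − 3.4 = 0
d=3: R̂ = 1.7·3 = 5.1; e = 4.2 − 5.1 = -0.9
d=5: R̂ = 1.7·5 = 8.5; e = 8.4 − 8.5 = -0.1
d=8: R̂ = 1.7·8 = 13.6; e = 13 − 13.6 = -0.6
d=11: R̂ = 1.7·11 = 18.7; e = 18.5 − 18.7 = -0.2
d=13: R̂ = 1.7·13 = 22.1; e = 22.8 − 22.1 = 0.7
SSE = 1.21 + 0 + 0.81 + 0.01 + 0.36 + 0.04 + 0.49 = 2.92
s = √(2.92/5) = √0.584 ≈ 0.764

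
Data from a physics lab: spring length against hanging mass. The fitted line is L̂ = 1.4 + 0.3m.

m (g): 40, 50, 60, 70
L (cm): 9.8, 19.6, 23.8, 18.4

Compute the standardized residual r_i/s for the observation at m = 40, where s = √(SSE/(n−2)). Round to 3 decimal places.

-0.665

m=40: L̂ = 1.4 + 0.3·40 = 13.4; r = 9.8 − 13.4 = -3.6
m=50: L̂ = 1.4 + 0.3·50 = 16.4; r = 19.6 − 16.4 = 3.2
m=60: L̂ = 1.4 + 0.3·60 = 19.4; r = 23.8 − 19.4 = 4.4
m=70: L̂ = 1.4 + 0.3·70 = 22.4; r = 18.4 − 22.4 = -4
SSE = 12.96 + 10.24 + 19.36 + 16 = 58.56
s = √(58.56/2) = 5.4111
r/s = -3.6 / 5.4111 = -0.665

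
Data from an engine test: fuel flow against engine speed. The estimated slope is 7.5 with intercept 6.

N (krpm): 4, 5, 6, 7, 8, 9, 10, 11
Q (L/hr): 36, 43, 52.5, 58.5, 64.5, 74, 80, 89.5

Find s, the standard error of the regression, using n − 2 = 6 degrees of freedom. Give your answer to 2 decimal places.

N=4: Q̂ = 6 + 7.5·4 = 36; e = 36 − 36 = 0
N=5: Q̂ = 6 + 7.5·5 = 43.5; e = 43 − 43.5 = -0.5
N=6: Q̂ = 6 + 7.5·6 = 51; e = 52.5 − 51 = 1.5
N=7: Q̂ = 6 + 7.5·7 = 58.5; e = 58.5 − 58.5 = 0
N=8: Q̂ = 6 + 7.5·8 = 66; e = 64.5 − 66 = -1.5
N=9: Q̂ = 6 + 7.5·9 = 73.5; e = 74 − 73.5 = 0.5
N=10: Q̂ = 6 + 7.5·10 = 81; e = 80 − 81 = -1
N=11: Q̂ = 6 + 7.5·11 = 88.5; e = 89.5 − 88.5 = 1
SSE = 0 + 0.25 + 2.25 + 0 + 2.25 + 0.25 + 1 + 1 = 7
s = √(7/6) = √1.16667 ≈ 1.08

s = 1.08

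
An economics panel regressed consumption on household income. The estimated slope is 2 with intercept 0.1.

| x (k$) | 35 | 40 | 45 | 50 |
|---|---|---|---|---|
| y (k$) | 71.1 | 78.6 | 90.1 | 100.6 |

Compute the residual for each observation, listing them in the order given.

1, -1.5, 0, 0.5

x=35: ŷ = 0.1 + 2·35 = 70.1; e = 71.1 − 70.1 = 1
x=40: ŷ = 0.1 + 2·40 = 80.1; e = 78.6 − 80.1 = -1.5
x=45: ŷ = 0.1 + 2·45 = 90.1; e = 90.1 − 90.1 = 0
x=50: ŷ = 0.1 + 2·50 = 100.1; e = 100.6 − 100.1 = 0.5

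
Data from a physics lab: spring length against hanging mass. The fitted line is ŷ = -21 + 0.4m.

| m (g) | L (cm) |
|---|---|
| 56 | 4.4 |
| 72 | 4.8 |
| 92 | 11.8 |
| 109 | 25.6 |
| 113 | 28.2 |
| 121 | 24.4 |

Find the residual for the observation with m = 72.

e = -3

ŷ = -21 + 0.4·72 = 7.8
e = 4.8 − 7.8 = -3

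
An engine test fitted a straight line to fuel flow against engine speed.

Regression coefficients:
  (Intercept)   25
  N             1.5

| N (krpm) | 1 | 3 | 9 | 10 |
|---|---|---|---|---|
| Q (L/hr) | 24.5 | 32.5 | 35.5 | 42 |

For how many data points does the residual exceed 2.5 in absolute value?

2

N=1: ŷ = 25 + 1.5·1 = 26.5; e = 24.5 − 26.5 = -2
N=3: ŷ = 25 + 1.5·3 = 29.5; e = 32.5 − 29.5 = 3
N=9: ŷ = 25 + 1.5·9 = 38.5; e = 35.5 − 38.5 = -3
N=10: ŷ = 25 + 1.5·10 = 40; e = 42 − 40 = 2
|e| > 2.5: N=3 (|e|=3), N=9 (|e|=3) → 2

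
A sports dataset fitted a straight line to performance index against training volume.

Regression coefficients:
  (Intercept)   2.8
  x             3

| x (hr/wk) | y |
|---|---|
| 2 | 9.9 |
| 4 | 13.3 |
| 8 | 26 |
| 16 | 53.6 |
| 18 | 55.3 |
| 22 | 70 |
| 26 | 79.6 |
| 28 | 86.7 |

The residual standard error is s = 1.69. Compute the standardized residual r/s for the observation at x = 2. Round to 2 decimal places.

ŷ = 2.8 + 3·2 = 8.8
r = 9.9 − 8.8 = 1.1
r/s = 1.1 / 1.69 = 0.65

0.65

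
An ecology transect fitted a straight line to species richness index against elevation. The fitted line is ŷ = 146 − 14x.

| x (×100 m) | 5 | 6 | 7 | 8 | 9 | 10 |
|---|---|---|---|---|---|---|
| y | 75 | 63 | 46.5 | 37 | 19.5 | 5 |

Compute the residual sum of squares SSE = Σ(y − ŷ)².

x=5: ŷ = 146 − 14·5 = 76; e = 75 − 76 = -1
x=6: ŷ = 146 − 14·6 = 62; e = 63 − 62 = 1
x=7: ŷ = 146 − 14·7 = 48; e = 46.5 − 48 = -1.5
x=8: ŷ = 146 − 14·8 = 34; e = 37 − 34 = 3
x=9: ŷ = 146 − 14·9 = 20; e = 19.5 − 20 = -0.5
x=10: ŷ = 146 − 14·10 = 6; e = 5 − 6 = -1
SSE = 1 + 1 + 2.25 + 9 + 0.25 + 1 = 14.5

SSE = 14.5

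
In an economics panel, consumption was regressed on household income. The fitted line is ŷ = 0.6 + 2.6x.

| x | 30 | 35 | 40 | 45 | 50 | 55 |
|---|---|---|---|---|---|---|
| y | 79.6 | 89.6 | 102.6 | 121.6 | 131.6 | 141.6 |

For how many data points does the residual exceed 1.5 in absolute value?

4

x=30: ŷ = 0.6 + 2.6·30 = 78.6; e = 79.6 − 78.6 = 1
x=35: ŷ = 0.6 + 2.6·35 = 91.6; e = 89.6 − 91.6 = -2
x=40: ŷ = 0.6 + 2.6·40 = 104.6; e = 102.6 − 104.6 = -2
x=45: ŷ = 0.6 + 2.6·45 = 117.6; e = 121.6 − 117.6 = 4
x=50: ŷ = 0.6 + 2.6·50 = 130.6; e = 131.6 − 130.6 = 1
x=55: ŷ = 0.6 + 2.6·55 = 143.6; e = 141.6 − 143.6 = -2
|e| > 1.5: x=35 (|e|=2), x=40 (|e|=2), x=45 (|e|=4), x=55 (|e|=2) → 4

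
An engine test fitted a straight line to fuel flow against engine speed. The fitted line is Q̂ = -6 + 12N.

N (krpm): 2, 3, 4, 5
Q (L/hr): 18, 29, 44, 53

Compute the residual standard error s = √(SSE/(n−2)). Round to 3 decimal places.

N=2: Q̂ = -6 + 12·2 = 18; r = 18 − 18 = 0
N=3: Q̂ = -6 + 12·3 = 30; r = 29 − 30 = -1
N=4: Q̂ = -6 + 12·4 = 42; r = 44 − 42 = 2
N=5: Q̂ = -6 + 12·5 = 54; r = 53 − 54 = -1
SSE = 0 + 1 + 4 + 1 = 6
s = √(6/2) = √3 ≈ 1.732

s = 1.732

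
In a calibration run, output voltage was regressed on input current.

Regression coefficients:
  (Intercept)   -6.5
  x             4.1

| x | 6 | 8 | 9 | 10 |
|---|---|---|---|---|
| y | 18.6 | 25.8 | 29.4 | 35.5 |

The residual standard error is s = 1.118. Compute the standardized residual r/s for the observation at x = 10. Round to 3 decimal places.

0.894

ŷ = -6.5 + 4.1·10 = 34.5
r = 35.5 − 34.5 = 1
r/s = 1 / 1.118 = 0.894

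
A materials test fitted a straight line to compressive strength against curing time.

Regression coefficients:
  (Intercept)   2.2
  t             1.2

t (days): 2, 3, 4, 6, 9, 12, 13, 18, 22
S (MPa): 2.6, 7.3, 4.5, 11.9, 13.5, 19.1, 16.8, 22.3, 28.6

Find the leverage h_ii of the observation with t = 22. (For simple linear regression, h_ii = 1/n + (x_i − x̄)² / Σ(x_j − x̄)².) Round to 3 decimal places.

t̄ = (2 + 3 + 4 + 6 + 9 + 12 + 13 + 18 + 22)/9 = 9.88889
Σ(t − t̄)² = 62.2346 + 47.4568 + 34.679 + 15.1235 + 0.790123 + 4.45679 + 9.67901 + 65.7901 + 146.679 = 386.889
h = 1/9 + (12.1111)²/386.889 = 0.111111 + 0.379124 = 0.490

h = 0.490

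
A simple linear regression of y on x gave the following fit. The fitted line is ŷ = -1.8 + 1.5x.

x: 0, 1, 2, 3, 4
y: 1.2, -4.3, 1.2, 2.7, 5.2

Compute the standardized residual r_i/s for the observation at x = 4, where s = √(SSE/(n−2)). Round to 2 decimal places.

x=0: ŷ = -1.8 + 1.5·0 = -1.8; r = 1.2 − (-1.8) = 3
x=1: ŷ = -1.8 + 1.5·1 = -0.3; r = -4.3 − (-0.3) = -4
x=2: ŷ = -1.8 + 1.5·2 = 1.2; r = 1.2 − 1.2 = 0
x=3: ŷ = -1.8 + 1.5·3 = 2.7; r = 2.7 − 2.7 = 0
x=4: ŷ = -1.8 + 1.5·4 = 4.2; r = 5.2 − 4.2 = 1
SSE = 9 + 16 + 0 + 0 + 1 = 26
s = √(26/3) = 2.94392
r/s = 1 / 2.94392 = 0.34

0.34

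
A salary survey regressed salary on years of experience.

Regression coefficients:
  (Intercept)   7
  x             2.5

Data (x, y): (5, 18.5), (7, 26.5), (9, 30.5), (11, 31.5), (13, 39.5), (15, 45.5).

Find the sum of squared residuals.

SSE = 16

x=5: ŷ = 7 + 2.5·5 = 19.5; r = 18.5 − 19.5 = -1
x=7: ŷ = 7 + 2.5·7 = 24.5; r = 26.5 − 24.5 = 2
x=9: ŷ = 7 + 2.5·9 = 29.5; r = 30.5 − 29.5 = 1
x=11: ŷ = 7 + 2.5·11 = 34.5; r = 31.5 − 34.5 = -3
x=13: ŷ = 7 + 2.5·13 = 39.5; r = 39.5 − 39.5 = 0
x=15: ŷ = 7 + 2.5·15 = 44.5; r = 45.5 − 44.5 = 1
SSE = 1 + 4 + 1 + 9 + 0 + 1 = 16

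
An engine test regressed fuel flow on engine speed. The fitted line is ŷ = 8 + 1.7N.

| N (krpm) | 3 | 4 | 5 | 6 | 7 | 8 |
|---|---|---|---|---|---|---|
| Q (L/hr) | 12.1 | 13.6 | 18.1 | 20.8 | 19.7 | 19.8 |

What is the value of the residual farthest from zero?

e = 2.6

N=3: ŷ = 8 + 1.7·3 = 13.1; e = 12.1 − 13.1 = -1
N=4: ŷ = 8 + 1.7·4 = 14.8; e = 13.6 − 14.8 = -1.2
N=5: ŷ = 8 + 1.7·5 = 16.5; e = 18.1 − 16.5 = 1.6
N=6: ŷ = 8 + 1.7·6 = 18.2; e = 20.8 − 18.2 = 2.6
N=7: ŷ = 8 + 1.7·7 = 19.9; e = 19.7 − 19.9 = -0.2
N=8: ŷ = 8 + 1.7·8 = 21.6; e = 19.8 − 21.6 = -1.8
Largest |e| is 2.6 at N = 6, residual 2.6.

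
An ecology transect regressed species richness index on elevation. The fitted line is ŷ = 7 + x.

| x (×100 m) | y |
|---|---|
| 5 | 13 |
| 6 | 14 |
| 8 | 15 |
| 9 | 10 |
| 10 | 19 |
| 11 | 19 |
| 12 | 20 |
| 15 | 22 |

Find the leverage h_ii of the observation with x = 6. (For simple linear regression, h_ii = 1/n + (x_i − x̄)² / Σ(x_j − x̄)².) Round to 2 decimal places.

h = 0.29

x̄ = (5 + 6 + 8 + 9 + 10 + 11 + 12 + 15)/8 = 9.5
Σ(x − x̄)² = 20.25 + 12.25 + 2.25 + 0.25 + 0.25 + 2.25 + 6.25 + 30.25 = 74
h = 1/8 + (-3.5)²/74 = 0.125 + 0.165541 = 0.29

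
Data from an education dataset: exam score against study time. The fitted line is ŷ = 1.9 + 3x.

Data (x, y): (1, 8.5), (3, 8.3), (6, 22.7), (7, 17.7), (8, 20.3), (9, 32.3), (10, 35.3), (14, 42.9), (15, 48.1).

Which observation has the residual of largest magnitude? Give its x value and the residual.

x=1: ŷ = 1.9 + 3·1 = 4.9; r = 8.5 − 4.9 = 3.6
x=3: ŷ = 1.9 + 3·3 = 10.9; r = 8.3 − 10.9 = -2.6
x=6: ŷ = 1.9 + 3·6 = 19.9; r = 22.7 − 19.9 = 2.8
x=7: ŷ = 1.9 + 3·7 = 22.9; r = 17.7 − 22.9 = -5.2
x=8: ŷ = 1.9 + 3·8 = 25.9; r = 20.3 − 25.9 = -5.6
x=9: ŷ = 1.9 + 3·9 = 28.9; r = 32.3 − 28.9 = 3.4
x=10: ŷ = 1.9 + 3·10 = 31.9; r = 35.3 − 31.9 = 3.4
x=14: ŷ = 1.9 + 3·14 = 43.9; r = 42.9 − 43.9 = -1
x=15: ŷ = 1.9 + 3·15 = 46.9; r = 48.1 − 46.9 = 1.2
Largest |r| is 5.6 at x = 8, residual -5.6.

x = 8, r = -5.6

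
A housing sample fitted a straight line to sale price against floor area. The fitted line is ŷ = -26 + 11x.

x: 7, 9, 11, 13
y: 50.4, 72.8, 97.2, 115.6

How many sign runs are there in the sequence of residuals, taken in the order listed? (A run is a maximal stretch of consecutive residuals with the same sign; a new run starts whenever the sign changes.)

x=7: ŷ = -26 + 11·7 = 51; e = 50.4 − 51 = -0.6
x=9: ŷ = -26 + 11·9 = 73; e = 72.8 − 73 = -0.2
x=11: ŷ = -26 + 11·11 = 95; e = 97.2 − 95 = 2.2
x=13: ŷ = -26 + 11·13 = 117; e = 115.6 − 117 = -1.4
Signs: − − + −
Runs: −×2, +×1, −×1 → 3

3 runs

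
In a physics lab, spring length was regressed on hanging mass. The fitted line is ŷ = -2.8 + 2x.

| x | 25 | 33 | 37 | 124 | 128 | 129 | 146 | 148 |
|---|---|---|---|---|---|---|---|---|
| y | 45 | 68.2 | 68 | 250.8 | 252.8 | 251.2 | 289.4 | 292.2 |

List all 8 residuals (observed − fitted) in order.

x=25: ŷ = -2.8 + 2·25 = 47.2; e = 45 − 47.2 = -2.2
x=33: ŷ = -2.8 + 2·33 = 63.2; e = 68.2 − 63.2 = 5
x=37: ŷ = -2.8 + 2·37 = 71.2; e = 68 − 71.2 = -3.2
x=124: ŷ = -2.8 + 2·124 = 245.2; e = 250.8 − 245.2 = 5.6
x=128: ŷ = -2.8 + 2·128 = 253.2; e = 252.8 − 253.2 = -0.4
x=129: ŷ = -2.8 + 2·129 = 255.2; e = 251.2 − 255.2 = -4
x=146: ŷ = -2.8 + 2·146 = 289.2; e = 289.4 − 289.2 = 0.2
x=148: ŷ = -2.8 + 2·148 = 293.2; e = 292.2 − 293.2 = -1

-2.2, 5, -3.2, 5.6, -0.4, -4, 0.2, -1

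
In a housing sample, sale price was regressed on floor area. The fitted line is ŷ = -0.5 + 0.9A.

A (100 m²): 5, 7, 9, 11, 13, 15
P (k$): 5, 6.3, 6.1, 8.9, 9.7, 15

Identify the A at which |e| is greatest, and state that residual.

A = 15, e = 2

A=5: ŷ = -0.5 + 0.9·5 = 4; e = 5 − 4 = 1
A=7: ŷ = -0.5 + 0.9·7 = 5.8; e = 6.3 − 5.8 = 0.5
A=9: ŷ = -0.5 + 0.9·9 = 7.6; e = 6.1 − 7.6 = -1.5
A=11: ŷ = -0.5 + 0.9·11 = 9.4; e = 8.9 − 9.4 = -0.5
A=13: ŷ = -0.5 + 0.9·13 = 11.2; e = 9.7 − 11.2 = -1.5
A=15: ŷ = -0.5 + 0.9·15 = 13; e = 15 − 13 = 2
Largest |e| is 2 at A = 15, residual 2.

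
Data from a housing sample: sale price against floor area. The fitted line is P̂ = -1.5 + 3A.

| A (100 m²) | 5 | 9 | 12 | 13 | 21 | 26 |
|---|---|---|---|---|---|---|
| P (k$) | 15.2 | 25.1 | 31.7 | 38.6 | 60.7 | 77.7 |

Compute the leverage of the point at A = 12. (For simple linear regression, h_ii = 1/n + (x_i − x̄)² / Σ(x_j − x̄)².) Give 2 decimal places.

Ā = (5 + 9 + 12 + 13 + 21 + 26)/6 = 14.3333
Σ(A − Ā)² = 87.1111 + 28.4444 + 5.44444 + 1.77778 + 44.4444 + 136.111 = 303.333
h = 1/6 + (-2.33333)²/303.333 = 0.166667 + 0.0179487 = 0.18

h = 0.18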